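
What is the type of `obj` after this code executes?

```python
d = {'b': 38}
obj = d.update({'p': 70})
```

dict.update() returns None

NoneType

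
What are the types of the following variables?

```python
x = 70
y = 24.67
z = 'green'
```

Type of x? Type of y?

x is int; y is float

int, float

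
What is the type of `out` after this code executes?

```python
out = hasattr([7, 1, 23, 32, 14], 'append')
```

hasattr() returns bool

bool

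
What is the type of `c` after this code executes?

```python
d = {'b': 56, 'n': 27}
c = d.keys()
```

.keys() returns a dict_keys view object

dict_keys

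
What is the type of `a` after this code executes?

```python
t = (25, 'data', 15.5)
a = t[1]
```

Index 1 of tuple is 'data' which is str

str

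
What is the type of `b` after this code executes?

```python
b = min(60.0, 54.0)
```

min() of floats returns float

float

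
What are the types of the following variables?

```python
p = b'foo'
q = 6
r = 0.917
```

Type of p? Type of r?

p is bytes; r is float

bytes, float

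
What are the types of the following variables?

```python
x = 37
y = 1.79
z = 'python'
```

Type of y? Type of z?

y is float; z is str

float, str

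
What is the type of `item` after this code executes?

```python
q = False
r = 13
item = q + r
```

bool + int returns int (False is 0, so 0 + 13 = 13)

int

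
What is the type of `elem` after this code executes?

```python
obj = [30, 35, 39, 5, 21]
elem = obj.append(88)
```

list.append() returns None (mutates in place)

NoneType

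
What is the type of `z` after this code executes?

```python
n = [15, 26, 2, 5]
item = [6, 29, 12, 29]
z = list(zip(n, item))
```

list(zip(...)) returns a list of tuples

list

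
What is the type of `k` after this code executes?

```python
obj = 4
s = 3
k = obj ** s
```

int ** positive int returns int (4 ** 3 = 64)

int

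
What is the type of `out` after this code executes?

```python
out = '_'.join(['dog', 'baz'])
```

str.join() returns str

str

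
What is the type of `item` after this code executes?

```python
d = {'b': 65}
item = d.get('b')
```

dict.get() returns the value (int) when key is found

int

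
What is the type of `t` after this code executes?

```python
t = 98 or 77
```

'or' returns the first truthy value (98, which is int)

int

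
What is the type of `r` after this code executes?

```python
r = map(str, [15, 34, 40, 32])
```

map() returns a map iterator object

map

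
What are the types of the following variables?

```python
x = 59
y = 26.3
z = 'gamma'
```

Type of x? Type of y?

x is int; y is float

int, float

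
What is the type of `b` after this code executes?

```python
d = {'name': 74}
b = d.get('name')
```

dict.get() returns the value (int) when key is found

int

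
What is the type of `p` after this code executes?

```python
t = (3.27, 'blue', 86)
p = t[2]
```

Index 2 of tuple is 86 which is int

int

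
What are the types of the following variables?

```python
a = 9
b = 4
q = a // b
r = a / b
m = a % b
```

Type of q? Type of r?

int // int returns int; int / int returns float

int, float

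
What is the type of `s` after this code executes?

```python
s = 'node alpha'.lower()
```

str.lower() returns str

str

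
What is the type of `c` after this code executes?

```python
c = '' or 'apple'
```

'or' returns first truthy value ('apple', which is str)

str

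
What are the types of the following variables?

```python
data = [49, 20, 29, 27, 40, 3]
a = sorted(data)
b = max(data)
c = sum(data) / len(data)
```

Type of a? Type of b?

sorted() returns list; max of ints returns int

list, int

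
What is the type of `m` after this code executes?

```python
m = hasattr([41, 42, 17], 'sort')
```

hasattr() returns bool

bool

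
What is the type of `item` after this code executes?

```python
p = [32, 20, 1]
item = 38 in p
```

'in' operator returns bool

bool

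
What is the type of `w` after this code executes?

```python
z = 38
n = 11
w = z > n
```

Comparison operators return bool

bool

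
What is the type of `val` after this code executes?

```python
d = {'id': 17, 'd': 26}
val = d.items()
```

dict.items() returns a dict_items view

dict_items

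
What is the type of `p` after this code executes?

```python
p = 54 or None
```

'or' returns first truthy value (54, int)

int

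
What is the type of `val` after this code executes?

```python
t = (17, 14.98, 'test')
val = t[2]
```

Index 2 of tuple is 'test' which is str

str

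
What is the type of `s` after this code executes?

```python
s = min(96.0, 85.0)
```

min() of floats returns float

float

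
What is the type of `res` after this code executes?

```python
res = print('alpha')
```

print() returns None

NoneType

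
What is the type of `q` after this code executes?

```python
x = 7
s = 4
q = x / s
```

int / int always returns float in Python 3 (7 / 4 = 1.75)

float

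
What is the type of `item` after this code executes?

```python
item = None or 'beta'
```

'or' with None returns the other value ('beta', str)

str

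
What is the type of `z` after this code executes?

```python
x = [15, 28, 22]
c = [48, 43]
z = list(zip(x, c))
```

list(zip(...)) returns a list of tuples

list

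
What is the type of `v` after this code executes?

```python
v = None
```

None has type NoneType

NoneType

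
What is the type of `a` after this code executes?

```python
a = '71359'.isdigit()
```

str.isdigit() returns bool

bool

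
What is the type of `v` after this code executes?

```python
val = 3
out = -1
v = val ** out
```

int ** negative int returns float

float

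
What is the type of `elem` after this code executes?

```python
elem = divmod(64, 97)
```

divmod() returns a tuple (quotient, remainder)

tuple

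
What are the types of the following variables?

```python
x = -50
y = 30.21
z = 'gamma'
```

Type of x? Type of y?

x is int; y is float

int, float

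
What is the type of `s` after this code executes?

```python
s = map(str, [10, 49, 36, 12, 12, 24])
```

map() returns a map iterator object

map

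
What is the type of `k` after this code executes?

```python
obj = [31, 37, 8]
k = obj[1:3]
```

Slicing a list always returns a list

list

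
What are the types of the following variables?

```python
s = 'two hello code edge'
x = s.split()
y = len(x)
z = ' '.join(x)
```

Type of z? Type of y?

str.join() returns str; len() returns int

str, int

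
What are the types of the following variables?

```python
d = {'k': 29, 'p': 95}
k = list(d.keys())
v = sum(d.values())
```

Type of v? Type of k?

sum of int values returns int; list(...) returns list

int, list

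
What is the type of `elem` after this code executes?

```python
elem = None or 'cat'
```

'or' with None returns the other value ('cat', str)

str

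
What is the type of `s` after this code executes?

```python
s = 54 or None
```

'or' returns first truthy value (54, int)

int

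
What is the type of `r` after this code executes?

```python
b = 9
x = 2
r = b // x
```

int // int returns int (9 // 2 = 4)

int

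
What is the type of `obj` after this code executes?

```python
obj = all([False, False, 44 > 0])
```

all() returns bool

bool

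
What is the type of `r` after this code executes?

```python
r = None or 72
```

'or' with None returns the other value (72, int)

int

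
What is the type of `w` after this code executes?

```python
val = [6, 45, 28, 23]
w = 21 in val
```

'in' operator returns bool

bool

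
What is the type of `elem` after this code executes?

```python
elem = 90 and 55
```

'and' returns the last value when all truthy (55, which is int)

int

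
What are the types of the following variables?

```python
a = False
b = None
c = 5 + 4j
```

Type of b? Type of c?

b is NoneType; c is complex

NoneType, complex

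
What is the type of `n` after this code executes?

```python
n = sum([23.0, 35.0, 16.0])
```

sum() of floats returns float

float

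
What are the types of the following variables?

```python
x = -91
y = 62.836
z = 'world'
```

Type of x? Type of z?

x is int; z is str

int, str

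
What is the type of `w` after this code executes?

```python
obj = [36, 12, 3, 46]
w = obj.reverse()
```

list.reverse() returns None

NoneType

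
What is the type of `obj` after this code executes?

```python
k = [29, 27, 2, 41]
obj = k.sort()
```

list.sort() returns None (sorts in place)

NoneType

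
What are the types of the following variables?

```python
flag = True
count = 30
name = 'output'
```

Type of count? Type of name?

count is int; name is str

int, str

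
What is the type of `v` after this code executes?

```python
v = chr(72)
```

chr() returns str (single character)

str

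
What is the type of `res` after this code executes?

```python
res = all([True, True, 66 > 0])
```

all() returns bool

bool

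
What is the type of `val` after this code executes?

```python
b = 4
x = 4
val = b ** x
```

int ** positive int returns int (4 ** 4 = 256)

int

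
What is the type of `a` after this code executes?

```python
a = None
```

None has type NoneType

NoneType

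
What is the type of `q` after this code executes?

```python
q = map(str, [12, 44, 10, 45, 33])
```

map() returns a map iterator object

map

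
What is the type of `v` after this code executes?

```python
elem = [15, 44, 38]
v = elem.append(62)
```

list.append() returns None (mutates in place)

NoneType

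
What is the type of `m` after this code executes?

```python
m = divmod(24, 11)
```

divmod() returns a tuple (quotient, remainder)

tuple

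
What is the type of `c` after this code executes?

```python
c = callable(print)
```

callable() returns bool

bool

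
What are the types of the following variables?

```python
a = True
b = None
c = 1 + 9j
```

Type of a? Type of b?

a is bool; b is NoneType

bool, NoneType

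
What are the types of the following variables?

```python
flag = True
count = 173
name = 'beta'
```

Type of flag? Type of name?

flag is bool; name is str

bool, str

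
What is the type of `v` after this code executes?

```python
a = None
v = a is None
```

'is' comparison returns bool

bool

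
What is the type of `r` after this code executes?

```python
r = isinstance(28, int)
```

isinstance() returns bool

bool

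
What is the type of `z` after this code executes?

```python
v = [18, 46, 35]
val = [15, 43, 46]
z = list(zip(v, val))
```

list(zip(...)) returns a list of tuples

list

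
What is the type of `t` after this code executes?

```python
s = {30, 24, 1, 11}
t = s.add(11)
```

set.add() returns None (mutates in place)

NoneType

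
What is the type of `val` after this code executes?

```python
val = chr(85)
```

chr() returns str (single character)

str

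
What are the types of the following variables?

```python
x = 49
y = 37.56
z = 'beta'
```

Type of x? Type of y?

x is int; y is float

int, float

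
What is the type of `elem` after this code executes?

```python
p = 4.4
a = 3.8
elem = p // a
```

float // float returns float (floor division preserves float type)

float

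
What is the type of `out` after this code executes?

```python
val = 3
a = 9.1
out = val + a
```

int + float returns float (3 + 9.1 = 12.1)

float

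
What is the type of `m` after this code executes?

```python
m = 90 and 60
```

'and' returns the last value when all truthy (60, which is int)

int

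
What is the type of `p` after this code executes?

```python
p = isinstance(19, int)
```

isinstance() returns bool

bool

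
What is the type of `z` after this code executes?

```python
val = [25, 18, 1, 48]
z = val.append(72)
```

list.append() returns None (mutates in place)

NoneType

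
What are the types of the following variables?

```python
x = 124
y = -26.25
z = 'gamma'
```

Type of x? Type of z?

x is int; z is str

int, str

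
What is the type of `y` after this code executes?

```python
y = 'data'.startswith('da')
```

str.startswith() returns bool

bool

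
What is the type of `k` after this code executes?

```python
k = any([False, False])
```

any() returns bool

bool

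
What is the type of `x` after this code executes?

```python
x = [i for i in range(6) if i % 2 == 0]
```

A list comprehension [...] produces a list

list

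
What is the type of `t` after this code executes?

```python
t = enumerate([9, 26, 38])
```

enumerate() returns an enumerate iterator object

enumerate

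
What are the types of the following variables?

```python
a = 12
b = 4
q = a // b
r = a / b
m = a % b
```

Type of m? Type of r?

int % int returns int; int / int returns float

int, float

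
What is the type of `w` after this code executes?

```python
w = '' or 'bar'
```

'or' returns first truthy value ('bar', which is str)

str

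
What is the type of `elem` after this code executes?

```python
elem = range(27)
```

range() returns a range object

range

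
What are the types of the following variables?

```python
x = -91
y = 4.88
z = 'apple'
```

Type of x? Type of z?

x is int; z is str

int, str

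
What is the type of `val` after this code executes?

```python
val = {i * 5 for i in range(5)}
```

A set comprehension {expr for x in iterable} produces a set

set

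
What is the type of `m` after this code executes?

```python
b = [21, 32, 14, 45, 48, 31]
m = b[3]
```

Indexing a list of ints returns int (b[3] = 45)

int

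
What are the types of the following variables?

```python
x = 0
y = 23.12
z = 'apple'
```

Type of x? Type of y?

x is int; y is float

int, float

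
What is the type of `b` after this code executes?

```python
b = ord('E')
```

ord() returns int (Unicode code point)

int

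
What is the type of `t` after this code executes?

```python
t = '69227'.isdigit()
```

str.isdigit() returns bool

bool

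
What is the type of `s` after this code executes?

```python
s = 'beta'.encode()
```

str.encode() returns bytes

bytes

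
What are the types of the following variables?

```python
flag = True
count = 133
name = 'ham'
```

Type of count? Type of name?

count is int; name is str

int, str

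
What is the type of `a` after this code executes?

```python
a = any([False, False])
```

any() returns bool

bool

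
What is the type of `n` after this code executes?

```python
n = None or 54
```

'or' with None returns the other value (54, int)

int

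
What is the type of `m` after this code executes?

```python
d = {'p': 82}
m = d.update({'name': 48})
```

dict.update() returns None

NoneType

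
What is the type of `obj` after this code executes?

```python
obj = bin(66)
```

bin() returns str representation

str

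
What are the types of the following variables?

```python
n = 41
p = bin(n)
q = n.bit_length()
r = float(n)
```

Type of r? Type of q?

float() returns float; int.bit_length() returns int

float, int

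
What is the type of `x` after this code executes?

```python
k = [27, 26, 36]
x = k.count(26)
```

list.count() returns int

int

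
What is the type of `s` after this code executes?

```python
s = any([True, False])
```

any() returns bool

bool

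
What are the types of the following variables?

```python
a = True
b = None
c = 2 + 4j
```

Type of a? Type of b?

a is bool; b is NoneType

bool, NoneType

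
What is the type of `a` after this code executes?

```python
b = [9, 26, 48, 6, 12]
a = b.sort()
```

list.sort() returns None (sorts in place)

NoneType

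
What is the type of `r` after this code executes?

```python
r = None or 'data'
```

'or' with None returns the other value ('data', str)

str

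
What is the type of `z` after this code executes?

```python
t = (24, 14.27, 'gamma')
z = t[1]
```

Index 1 of tuple is 14.27 which is float

float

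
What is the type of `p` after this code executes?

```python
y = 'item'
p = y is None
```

'is' comparison returns bool

bool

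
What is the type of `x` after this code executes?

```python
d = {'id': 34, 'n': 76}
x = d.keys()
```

.keys() returns a dict_keys view object

dict_keys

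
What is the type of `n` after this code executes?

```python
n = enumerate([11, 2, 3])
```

enumerate() returns an enumerate iterator object

enumerate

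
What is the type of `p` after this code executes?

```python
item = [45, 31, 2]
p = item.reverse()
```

list.reverse() returns None

NoneType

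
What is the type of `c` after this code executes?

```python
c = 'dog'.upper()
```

str.upper() returns str

str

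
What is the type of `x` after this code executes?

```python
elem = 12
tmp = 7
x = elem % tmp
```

int % int returns int (12 % 7 = 5)

int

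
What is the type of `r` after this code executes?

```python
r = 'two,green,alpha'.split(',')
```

str.split() returns list

list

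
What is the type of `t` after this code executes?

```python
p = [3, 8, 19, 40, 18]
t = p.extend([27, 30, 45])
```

list.extend() returns None

NoneType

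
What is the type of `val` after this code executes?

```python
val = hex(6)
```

hex() returns str representation

str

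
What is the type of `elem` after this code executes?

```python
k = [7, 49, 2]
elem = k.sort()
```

list.sort() returns None (sorts in place)

NoneType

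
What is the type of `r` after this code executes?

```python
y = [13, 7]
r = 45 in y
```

'in' operator returns bool

bool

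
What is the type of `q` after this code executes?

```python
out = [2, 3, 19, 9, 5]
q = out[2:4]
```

Slicing a list always returns a list

list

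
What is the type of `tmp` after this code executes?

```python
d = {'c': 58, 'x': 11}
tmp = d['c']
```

Accessing dict[str, int] with key 'c' returns int value 58

int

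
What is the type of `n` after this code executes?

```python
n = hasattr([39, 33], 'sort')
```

hasattr() returns bool

bool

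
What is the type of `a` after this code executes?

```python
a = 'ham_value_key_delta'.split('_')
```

str.split() returns list

list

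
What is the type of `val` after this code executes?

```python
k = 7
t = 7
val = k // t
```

int // int returns int (7 // 7 = 1)

int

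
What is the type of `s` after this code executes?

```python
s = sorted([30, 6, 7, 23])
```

sorted() always returns list

list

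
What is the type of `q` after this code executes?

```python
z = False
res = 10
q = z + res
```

bool + int returns int (False is 0, so 0 + 10 = 10)

int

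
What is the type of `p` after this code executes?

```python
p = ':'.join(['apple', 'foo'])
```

str.join() returns str

str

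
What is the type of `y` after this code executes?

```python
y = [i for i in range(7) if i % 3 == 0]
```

A list comprehension [...] produces a list

list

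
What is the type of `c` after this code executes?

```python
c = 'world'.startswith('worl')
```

str.startswith() returns bool

bool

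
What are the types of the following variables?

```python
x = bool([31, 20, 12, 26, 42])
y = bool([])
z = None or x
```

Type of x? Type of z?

bool() returns bool; None or <bool> returns the bool

bool, bool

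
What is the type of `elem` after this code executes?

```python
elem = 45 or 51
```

'or' returns the first truthy value (45, which is int)

int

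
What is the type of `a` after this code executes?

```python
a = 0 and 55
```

'and' returns the first falsy value (0, which is int)

int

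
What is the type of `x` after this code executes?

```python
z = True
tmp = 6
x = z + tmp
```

bool + int returns int (True is 1, so 1 + 6 = 7)

int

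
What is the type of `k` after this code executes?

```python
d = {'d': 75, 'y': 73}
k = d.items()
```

dict.items() returns a dict_items view

dict_items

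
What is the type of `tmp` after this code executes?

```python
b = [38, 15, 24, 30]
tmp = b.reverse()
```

list.reverse() returns None

NoneType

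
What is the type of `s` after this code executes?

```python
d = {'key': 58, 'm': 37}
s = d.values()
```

.values() returns a dict_values view object

dict_values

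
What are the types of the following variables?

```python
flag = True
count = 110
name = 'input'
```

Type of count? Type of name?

count is int; name is str

int, str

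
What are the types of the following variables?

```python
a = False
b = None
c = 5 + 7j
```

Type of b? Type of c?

b is NoneType; c is complex

NoneType, complex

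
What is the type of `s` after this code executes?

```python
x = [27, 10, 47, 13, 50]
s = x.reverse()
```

list.reverse() returns None

NoneType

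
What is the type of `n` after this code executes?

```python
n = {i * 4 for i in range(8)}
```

A set comprehension {expr for x in iterable} produces a set

set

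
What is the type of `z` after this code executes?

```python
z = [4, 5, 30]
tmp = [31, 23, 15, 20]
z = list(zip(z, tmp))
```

list(zip(...)) returns a list of tuples

list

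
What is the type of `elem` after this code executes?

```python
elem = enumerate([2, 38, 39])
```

enumerate() returns an enumerate iterator object

enumerate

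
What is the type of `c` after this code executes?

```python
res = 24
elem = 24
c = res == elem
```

Equality comparison returns bool

bool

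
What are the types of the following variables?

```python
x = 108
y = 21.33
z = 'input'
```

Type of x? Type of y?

x is int; y is float

int, float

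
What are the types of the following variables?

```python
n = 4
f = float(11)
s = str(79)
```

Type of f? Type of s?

f is float; s is str

float, str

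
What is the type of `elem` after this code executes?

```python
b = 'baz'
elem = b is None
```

'is' comparison returns bool

bool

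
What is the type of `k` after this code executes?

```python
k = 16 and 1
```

'and' returns the last value when all truthy (1, which is int)

int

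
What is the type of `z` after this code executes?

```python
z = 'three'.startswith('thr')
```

str.startswith() returns bool

bool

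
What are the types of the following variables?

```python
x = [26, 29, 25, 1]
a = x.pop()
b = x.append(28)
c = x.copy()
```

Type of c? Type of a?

list.copy() returns list; list.pop() returns the element (int)

list, int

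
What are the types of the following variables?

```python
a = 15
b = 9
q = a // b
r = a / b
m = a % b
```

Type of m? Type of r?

int % int returns int; int / int returns float

int, float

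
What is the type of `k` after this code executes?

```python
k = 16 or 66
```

'or' returns the first truthy value (16, which is int)

int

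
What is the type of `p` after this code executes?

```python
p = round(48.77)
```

round() with no ndigits arg returns int

int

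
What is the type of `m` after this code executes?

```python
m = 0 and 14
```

'and' returns the first falsy value (0, which is int)

int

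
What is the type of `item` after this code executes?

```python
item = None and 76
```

'and' returns first falsy value (None)

NoneType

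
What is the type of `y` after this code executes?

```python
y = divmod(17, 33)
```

divmod() returns a tuple (quotient, remainder)

tuple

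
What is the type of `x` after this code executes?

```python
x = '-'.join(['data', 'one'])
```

str.join() returns str

str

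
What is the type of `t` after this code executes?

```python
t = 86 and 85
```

'and' returns the last value when all truthy (85, which is int)

int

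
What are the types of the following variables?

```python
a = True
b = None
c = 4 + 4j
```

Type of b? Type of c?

b is NoneType; c is complex

NoneType, complex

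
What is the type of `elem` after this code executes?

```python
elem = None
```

None has type NoneType

NoneType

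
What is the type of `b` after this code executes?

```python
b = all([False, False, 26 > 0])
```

all() returns bool

bool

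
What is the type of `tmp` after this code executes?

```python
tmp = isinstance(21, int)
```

isinstance() returns bool

bool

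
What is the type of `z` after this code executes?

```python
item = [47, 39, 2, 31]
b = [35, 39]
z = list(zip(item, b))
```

list(zip(...)) returns a list of tuples

list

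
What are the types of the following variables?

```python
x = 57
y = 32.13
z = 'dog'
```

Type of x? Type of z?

x is int; z is str

int, str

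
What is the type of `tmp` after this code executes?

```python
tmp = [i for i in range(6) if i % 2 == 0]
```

A list comprehension [...] produces a list

list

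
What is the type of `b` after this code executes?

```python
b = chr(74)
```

chr() returns str (single character)

str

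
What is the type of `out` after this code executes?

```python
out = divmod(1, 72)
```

divmod() returns a tuple (quotient, remainder)

tuple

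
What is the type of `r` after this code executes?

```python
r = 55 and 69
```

'and' returns the last value when all truthy (69, which is int)

int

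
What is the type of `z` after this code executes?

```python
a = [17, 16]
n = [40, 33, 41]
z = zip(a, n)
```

zip() returns a zip iterator object

zip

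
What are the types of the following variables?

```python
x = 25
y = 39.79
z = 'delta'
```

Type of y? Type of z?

y is float; z is str

float, str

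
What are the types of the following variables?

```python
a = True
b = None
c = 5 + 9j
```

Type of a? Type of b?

a is bool; b is NoneType

bool, NoneType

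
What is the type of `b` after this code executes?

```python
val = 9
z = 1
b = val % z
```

int % int returns int (9 % 1 = 0)

int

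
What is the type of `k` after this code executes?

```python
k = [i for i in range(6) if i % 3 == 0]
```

A list comprehension [...] produces a list

list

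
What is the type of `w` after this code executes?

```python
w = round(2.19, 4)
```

round() with ndigits arg returns float

float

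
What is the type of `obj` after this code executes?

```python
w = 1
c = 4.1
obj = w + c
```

int + float returns float (1 + 4.1 = 5.1)

float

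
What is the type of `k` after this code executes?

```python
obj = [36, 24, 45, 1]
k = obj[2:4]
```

Slicing a list always returns a list

list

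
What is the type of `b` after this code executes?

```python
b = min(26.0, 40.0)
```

min() of floats returns float

float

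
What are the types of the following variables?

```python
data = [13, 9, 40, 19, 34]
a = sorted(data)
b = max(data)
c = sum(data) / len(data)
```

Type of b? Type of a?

max of ints returns int; sorted() returns list

int, list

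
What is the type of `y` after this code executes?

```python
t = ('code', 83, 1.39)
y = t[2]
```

Index 2 of tuple is 1.39 which is float

float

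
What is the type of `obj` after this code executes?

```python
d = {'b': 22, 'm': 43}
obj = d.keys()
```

.keys() returns a dict_keys view object

dict_keys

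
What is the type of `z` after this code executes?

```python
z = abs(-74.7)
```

abs() of float returns float

float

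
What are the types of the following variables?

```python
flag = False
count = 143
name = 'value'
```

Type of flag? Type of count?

flag is bool; count is int

bool, int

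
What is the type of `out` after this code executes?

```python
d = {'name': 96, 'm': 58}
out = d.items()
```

dict.items() returns a dict_items view

dict_items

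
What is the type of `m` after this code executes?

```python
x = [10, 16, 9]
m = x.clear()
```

list.clear() returns None

NoneType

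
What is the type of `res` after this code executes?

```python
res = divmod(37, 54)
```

divmod() returns a tuple (quotient, remainder)

tuple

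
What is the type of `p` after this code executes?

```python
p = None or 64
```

'or' with None returns the other value (64, int)

int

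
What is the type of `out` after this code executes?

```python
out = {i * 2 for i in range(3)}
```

A set comprehension {expr for x in iterable} produces a set

set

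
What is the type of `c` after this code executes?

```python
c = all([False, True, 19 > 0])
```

all() returns bool

bool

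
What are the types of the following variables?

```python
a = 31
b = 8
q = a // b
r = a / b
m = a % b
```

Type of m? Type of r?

int % int returns int; int / int returns float

int, float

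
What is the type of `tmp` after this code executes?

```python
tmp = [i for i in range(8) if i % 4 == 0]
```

A list comprehension [...] produces a list

list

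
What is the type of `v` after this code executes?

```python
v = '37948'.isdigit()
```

str.isdigit() returns bool

bool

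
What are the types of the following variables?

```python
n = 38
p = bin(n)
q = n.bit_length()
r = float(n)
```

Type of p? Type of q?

bin() returns str; int.bit_length() returns int

str, int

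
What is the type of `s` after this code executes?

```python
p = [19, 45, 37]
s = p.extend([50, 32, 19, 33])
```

list.extend() returns None

NoneType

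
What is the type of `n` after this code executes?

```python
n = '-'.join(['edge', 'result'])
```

str.join() returns str

str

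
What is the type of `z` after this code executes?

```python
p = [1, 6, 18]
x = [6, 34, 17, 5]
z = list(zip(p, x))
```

list(zip(...)) returns a list of tuples

list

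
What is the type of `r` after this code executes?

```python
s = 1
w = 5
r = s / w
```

int / int always returns float in Python 3 (1 / 5 = 0.2)

float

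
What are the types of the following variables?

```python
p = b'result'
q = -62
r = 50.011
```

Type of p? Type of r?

p is bytes; r is float

bytes, float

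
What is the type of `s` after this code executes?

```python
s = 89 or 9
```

'or' returns the first truthy value (89, which is int)

int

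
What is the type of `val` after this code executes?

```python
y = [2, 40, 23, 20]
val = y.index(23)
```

list.index() returns int

int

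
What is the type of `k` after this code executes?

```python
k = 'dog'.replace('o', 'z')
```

str.replace() returns str

str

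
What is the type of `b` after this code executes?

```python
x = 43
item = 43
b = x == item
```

Equality comparison returns bool

bool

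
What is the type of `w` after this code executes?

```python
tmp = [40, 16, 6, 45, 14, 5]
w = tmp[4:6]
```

Slicing a list always returns a list

list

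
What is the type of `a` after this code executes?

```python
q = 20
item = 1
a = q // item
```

int // int returns int (20 // 1 = 20)

int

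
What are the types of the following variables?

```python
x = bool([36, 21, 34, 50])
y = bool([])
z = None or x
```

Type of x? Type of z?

bool() returns bool; None or <bool> returns the bool

bool, bool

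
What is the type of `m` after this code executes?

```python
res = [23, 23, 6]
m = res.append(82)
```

list.append() returns None (mutates in place)

NoneType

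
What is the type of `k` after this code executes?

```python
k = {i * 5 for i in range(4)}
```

A set comprehension {expr for x in iterable} produces a set

set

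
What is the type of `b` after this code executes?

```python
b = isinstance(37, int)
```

isinstance() returns bool

bool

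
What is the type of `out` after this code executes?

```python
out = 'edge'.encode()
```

str.encode() returns bytes

bytes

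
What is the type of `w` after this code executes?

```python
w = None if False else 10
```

Ternary: condition is False, else branch (10) taken → int

int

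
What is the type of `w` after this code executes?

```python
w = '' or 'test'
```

'or' returns first truthy value ('test', which is str)

str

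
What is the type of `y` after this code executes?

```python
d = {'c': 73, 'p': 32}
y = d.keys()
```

.keys() returns a dict_keys view object

dict_keys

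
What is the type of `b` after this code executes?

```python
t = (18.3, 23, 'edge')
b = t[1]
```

Index 1 of tuple is 23 which is int

int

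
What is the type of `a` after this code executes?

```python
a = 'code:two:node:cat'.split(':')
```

str.split() returns list

list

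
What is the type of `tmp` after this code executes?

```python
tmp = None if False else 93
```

Ternary: condition is False, else branch (93) taken → int

int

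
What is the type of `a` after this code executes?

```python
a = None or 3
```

'or' with None returns the other value (3, int)

int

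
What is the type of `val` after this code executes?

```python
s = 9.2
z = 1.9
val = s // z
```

float // float returns float (floor division preserves float type)

float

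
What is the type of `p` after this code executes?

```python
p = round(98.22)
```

round() with no ndigits arg returns int

int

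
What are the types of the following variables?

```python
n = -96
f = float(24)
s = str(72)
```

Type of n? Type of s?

n is int; s is str

int, str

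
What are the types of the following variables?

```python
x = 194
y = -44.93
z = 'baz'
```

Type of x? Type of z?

x is int; z is str

int, str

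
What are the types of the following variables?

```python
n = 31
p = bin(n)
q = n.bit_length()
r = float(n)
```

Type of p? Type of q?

bin() returns str; int.bit_length() returns int

str, int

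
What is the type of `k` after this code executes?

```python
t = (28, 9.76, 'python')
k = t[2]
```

Index 2 of tuple is 'python' which is str

str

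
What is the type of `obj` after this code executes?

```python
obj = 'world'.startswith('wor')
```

str.startswith() returns bool

bool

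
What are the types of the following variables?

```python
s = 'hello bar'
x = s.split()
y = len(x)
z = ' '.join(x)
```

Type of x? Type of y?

str.split() returns list; len() returns int

list, int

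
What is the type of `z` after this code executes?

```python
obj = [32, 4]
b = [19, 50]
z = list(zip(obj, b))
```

list(zip(...)) returns a list of tuples

list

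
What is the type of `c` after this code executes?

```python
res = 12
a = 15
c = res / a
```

int / int always returns float in Python 3 (12 / 15 = 0.8)

float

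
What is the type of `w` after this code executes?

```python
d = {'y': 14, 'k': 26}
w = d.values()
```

.values() returns a dict_values view object

dict_values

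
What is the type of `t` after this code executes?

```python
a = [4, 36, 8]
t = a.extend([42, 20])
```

list.extend() returns None

NoneType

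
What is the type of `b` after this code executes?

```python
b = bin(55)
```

bin() returns str representation

str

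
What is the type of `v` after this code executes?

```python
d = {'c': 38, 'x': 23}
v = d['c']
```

Accessing dict[str, int] with key 'c' returns int value 38

int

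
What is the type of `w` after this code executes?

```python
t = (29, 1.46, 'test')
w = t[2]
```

Index 2 of tuple is 'test' which is str

str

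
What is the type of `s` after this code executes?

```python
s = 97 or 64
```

'or' returns the first truthy value (97, which is int)

int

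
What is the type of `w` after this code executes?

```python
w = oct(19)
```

oct() returns str representation

str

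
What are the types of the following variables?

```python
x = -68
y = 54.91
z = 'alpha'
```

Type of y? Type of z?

y is float; z is str

float, str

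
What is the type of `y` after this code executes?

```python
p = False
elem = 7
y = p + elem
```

bool + int returns int (False is 0, so 0 + 7 = 7)

int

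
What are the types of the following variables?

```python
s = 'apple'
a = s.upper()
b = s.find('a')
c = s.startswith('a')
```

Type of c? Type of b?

str.startswith() returns bool; str.find() returns int

bool, int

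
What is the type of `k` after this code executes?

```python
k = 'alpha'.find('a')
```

str.find() returns int (index, or -1)

int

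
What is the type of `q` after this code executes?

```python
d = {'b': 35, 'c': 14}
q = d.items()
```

dict.items() returns a dict_items view

dict_items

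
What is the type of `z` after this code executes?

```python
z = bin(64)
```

bin() returns str representation

str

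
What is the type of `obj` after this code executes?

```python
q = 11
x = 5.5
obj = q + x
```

int + float returns float (11 + 5.5 = 16.5)

float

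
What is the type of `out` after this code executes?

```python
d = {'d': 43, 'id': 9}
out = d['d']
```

Accessing dict[str, int] with key 'd' returns int value 43

int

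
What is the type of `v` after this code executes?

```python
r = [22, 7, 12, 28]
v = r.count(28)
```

list.count() returns int

int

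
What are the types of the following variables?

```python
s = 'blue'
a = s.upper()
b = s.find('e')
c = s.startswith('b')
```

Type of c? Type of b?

str.startswith() returns bool; str.find() returns int

bool, int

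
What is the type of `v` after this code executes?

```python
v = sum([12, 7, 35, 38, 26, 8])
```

sum() of ints returns int

int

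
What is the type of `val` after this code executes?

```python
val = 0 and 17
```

'and' returns the first falsy value (0, which is int)

int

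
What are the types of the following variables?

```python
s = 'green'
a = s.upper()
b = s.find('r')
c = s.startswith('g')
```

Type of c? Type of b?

str.startswith() returns bool; str.find() returns int

bool, int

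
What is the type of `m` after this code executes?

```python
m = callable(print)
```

callable() returns bool

bool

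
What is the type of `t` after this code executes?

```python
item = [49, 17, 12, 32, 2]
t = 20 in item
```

'in' operator returns bool

bool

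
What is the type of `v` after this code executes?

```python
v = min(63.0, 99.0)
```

min() of floats returns float

float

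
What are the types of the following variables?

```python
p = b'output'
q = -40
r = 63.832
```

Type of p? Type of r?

p is bytes; r is float

bytes, float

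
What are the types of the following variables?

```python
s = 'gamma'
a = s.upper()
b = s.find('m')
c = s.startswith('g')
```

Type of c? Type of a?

str.startswith() returns bool; str.upper() returns str

bool, str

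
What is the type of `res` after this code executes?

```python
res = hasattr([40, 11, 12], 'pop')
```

hasattr() returns bool

bool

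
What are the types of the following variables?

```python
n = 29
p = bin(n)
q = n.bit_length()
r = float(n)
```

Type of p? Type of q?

bin() returns str; int.bit_length() returns int

str, int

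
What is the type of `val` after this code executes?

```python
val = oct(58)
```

oct() returns str representation

str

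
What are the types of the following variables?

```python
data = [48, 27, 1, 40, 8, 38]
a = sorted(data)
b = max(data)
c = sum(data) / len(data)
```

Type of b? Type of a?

max of ints returns int; sorted() returns list

int, list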